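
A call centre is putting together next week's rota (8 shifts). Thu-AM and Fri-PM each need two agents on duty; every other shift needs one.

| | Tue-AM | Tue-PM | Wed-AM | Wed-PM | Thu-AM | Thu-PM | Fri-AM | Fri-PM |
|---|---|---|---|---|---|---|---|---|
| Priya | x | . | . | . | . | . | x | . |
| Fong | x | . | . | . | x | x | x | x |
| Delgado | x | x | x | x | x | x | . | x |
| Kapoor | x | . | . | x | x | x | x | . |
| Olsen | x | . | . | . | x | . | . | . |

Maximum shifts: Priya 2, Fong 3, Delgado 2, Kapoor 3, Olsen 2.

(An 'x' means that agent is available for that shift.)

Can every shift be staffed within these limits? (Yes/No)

No

Total capacity is 12 and 10 slots are needed, so capacity alone doesn't rule it out.
Shifts {Tue-PM, Wed-AM, Fri-PM} need 4 worker-slots in total, but the agents available for any of those shifts (Fong and Delgado) can supply at most 3 among them. So no valid schedule exists.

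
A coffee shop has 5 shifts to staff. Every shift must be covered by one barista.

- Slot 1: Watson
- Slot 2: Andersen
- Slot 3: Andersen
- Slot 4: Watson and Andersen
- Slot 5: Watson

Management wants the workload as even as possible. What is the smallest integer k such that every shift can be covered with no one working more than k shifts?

3

With 2 baristas and 5 worker-slots to fill, someone must work at least ⌈5/2⌉ = 3 shifts, so k ≥ 3.
k = 3 works: Slot 1→Watson, Slot 2→Andersen, Slot 3→Andersen, Slot 4→Watson, Slot 5→Watson.
Loads: Watson 3, Andersen 2 — all ≤ 3.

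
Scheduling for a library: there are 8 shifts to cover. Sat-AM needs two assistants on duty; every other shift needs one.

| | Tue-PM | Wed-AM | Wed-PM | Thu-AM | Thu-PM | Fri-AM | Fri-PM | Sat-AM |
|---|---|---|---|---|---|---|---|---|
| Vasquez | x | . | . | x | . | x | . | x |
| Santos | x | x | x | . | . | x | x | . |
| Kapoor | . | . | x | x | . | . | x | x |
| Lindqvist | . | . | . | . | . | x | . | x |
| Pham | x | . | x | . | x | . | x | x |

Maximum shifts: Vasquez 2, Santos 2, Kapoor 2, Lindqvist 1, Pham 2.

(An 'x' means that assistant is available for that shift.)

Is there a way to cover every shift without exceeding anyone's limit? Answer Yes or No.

Wed-AM can only be covered by Santos, so that assignment is forced.
Thu-PM can only be covered by Pham, so that assignment is forced.
One valid schedule: Tue-PM→Vasquez, Wed-AM→Santos, Wed-PM→Santos, Thu-AM→Vasquez, Thu-PM→Pham, Fri-AM→Lindqvist, Fri-PM→Kapoor, Sat-AM→Kapoor+Pham.
Loads: Vasquez 2/2, Santos 2/2, Kapoor 2/2, Lindqvist 1/1, Pham 2/2 — all within limits.

Yes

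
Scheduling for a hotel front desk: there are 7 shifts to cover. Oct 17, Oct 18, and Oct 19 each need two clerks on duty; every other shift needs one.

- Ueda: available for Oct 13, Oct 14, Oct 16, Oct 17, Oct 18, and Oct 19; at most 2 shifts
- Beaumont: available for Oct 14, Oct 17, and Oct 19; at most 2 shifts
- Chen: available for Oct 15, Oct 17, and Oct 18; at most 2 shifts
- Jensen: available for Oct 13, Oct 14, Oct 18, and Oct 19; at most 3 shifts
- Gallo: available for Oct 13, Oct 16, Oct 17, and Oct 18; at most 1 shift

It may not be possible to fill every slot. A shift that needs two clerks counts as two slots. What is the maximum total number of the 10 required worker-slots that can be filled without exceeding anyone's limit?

10

Total capacity across all clerks is 2+2+2+3+1 = 10, and 10 slots are needed, so at most 10 can be filled.
An assignment achieving 10: Oct 13→Ueda, Oct 14→Jensen, Oct 15→Chen, Oct 16→Ueda, Oct 17→Beaumont+Chen, Oct 18→Jensen+Gallo, Oct 19→Beaumont+Jensen.
Loads: Ueda 2/2, Beaumont 2/2, Chen 2/2, Jensen 3/3, Gallo 1/1.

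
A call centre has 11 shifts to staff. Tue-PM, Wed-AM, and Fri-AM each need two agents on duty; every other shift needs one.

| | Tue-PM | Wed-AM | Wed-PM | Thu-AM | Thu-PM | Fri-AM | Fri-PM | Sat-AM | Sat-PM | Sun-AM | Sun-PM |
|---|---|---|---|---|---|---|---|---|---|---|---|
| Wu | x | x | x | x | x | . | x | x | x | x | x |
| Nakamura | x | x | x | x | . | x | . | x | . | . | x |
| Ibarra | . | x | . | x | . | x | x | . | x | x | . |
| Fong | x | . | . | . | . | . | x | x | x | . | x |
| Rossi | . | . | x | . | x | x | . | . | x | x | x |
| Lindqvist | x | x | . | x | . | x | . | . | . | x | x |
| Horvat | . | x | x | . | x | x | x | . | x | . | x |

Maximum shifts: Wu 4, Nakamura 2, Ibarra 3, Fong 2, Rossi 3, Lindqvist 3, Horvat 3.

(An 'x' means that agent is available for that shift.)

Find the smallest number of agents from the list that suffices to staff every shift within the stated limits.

5

14 slots to fill and no one can take more than 4, so at least ⌈14/4⌉ = 4 agents are needed.
Any 4 agents together have capacity at most 4+3+3+3 = 13 < 14 slots, so 4 can never suffice.
Wu, Nakamura, Ibarra, Fong, and Rossi alone can cover everything: Tue-PM→Wu+Nakamura, Wed-AM→Wu+Nakamura, Wed-PM→Wu, Thu-AM→Ibarra, Thu-PM→Wu, Fri-AM→Ibarra+Rossi, Fri-PM→Ibarra, Sat-AM→Fong, Sat-PM→Fong, Sun-AM→Rossi, Sun-PM→Rossi.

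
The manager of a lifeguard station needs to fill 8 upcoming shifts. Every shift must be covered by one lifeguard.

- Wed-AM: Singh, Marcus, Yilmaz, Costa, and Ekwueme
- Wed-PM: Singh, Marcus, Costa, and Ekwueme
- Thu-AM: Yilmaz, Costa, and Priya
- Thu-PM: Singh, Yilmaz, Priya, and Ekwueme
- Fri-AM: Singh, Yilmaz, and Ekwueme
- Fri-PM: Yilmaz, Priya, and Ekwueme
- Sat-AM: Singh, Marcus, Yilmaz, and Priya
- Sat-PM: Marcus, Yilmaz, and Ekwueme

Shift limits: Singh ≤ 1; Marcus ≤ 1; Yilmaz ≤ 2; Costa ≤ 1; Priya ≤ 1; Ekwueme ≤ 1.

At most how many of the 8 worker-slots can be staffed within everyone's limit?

7

Total capacity across all lifeguards is 1+1+2+1+1+1 = 7, and 8 slots are needed, so at most 7 can be filled.
An assignment achieving 7: Wed-AM→Ekwueme, Wed-PM→Costa, Thu-AM→Yilmaz, Thu-PM→Priya, Fri-AM→Singh, Fri-PM→Yilmaz, Sat-PM→Marcus.
Loads: Singh 1/1, Marcus 1/1, Yilmaz 2/2, Costa 1/1, Priya 1/1, Ekwueme 1/1.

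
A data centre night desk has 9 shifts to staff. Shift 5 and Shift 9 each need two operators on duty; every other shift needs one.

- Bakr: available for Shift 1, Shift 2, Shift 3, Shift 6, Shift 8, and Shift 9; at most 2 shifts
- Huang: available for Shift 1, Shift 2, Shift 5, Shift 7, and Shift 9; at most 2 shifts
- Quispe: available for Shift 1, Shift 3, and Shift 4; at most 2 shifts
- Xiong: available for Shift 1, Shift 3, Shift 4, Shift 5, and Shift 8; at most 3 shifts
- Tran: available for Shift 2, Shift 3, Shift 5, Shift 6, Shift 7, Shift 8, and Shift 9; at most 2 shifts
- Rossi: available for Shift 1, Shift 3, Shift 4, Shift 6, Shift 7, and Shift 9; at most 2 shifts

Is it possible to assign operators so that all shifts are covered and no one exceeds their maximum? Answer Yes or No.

Yes

One valid schedule: Shift 1→Quispe, Shift 2→Bakr, Shift 3→Xiong, Shift 4→Quispe, Shift 5→Huang+Xiong, Shift 6→Bakr, Shift 7→Huang, Shift 8→Xiong, Shift 9→Tran+Rossi.
Loads: Bakr 2/2, Huang 2/2, Quispe 2/2, Xiong 3/3, Tran 1/2, Rossi 1/2 — all within limits.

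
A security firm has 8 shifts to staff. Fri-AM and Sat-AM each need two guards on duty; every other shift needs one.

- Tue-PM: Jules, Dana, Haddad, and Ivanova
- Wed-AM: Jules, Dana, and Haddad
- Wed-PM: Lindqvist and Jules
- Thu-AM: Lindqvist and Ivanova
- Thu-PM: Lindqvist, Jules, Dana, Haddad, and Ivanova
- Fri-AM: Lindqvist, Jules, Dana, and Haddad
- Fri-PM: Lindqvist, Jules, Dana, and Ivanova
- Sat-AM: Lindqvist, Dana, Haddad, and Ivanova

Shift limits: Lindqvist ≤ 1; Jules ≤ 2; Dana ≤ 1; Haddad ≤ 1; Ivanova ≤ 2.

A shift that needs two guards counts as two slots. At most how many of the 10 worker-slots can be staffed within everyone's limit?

Total capacity across all guards is 1+2+1+1+2 = 7, and 10 slots are needed, so at most 7 can be filled.
An assignment achieving 7: Tue-PM→Jules, Wed-AM→Jules, Wed-PM→Lindqvist, Thu-AM→Ivanova, Fri-AM→Dana+Haddad, Fri-PM→Ivanova.
Loads: Lindqvist 1/1, Jules 2/2, Dana 1/1, Haddad 1/1, Ivanova 2/2.

7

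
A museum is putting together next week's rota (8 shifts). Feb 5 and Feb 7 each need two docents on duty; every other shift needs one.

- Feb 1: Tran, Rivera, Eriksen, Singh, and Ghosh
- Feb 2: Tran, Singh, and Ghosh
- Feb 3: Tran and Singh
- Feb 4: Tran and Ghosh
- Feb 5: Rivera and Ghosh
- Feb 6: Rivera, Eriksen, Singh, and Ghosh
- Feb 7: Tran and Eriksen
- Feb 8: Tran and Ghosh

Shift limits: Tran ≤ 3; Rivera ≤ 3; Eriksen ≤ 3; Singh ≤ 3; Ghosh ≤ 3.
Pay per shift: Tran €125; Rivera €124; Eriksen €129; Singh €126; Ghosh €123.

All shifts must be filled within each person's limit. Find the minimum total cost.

Feb 5 can only be covered by Rivera and Ghosh, so that assignment is forced.
Feb 7 can only be covered by Tran and Eriksen, so that assignment is forced.
Picking the cheapest available docent for each shift independently would cost €1241, but that ignores the shift limits.
An optimal schedule: Feb 1→Rivera, Feb 2→Tran, Feb 3→Tran, Feb 4→Ghosh, Feb 5→Ghosh+Rivera, Feb 6→Rivera, Feb 7→Tran+Eriksen, Feb 8→Ghosh.
Total: 124 + 125 + 125 + 123 + 123 + 124 + 124 + 125 + 129 + 123 = €1245.

€1245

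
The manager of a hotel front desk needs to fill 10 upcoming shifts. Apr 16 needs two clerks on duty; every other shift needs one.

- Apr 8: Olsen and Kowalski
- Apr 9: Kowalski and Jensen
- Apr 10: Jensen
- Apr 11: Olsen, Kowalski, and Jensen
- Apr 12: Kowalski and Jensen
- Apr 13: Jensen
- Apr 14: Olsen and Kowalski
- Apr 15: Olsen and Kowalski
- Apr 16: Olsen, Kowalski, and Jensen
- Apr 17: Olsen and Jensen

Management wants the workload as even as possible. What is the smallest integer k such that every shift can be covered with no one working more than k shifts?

4

With 3 clerks and 11 worker-slots to fill, someone must work at least ⌈11/3⌉ = 4 shifts, so k ≥ 4.
k = 4 works: Apr 8→Olsen, Apr 9→Kowalski, Apr 10→Jensen, Apr 11→Kowalski, Apr 12→Kowalski, Apr 13→Jensen, Apr 14→Olsen, Apr 15→Olsen, Apr 16→Kowalski+Jensen, Apr 17→Olsen.
Loads: Olsen 4, Kowalski 4, Jensen 3 — all ≤ 4.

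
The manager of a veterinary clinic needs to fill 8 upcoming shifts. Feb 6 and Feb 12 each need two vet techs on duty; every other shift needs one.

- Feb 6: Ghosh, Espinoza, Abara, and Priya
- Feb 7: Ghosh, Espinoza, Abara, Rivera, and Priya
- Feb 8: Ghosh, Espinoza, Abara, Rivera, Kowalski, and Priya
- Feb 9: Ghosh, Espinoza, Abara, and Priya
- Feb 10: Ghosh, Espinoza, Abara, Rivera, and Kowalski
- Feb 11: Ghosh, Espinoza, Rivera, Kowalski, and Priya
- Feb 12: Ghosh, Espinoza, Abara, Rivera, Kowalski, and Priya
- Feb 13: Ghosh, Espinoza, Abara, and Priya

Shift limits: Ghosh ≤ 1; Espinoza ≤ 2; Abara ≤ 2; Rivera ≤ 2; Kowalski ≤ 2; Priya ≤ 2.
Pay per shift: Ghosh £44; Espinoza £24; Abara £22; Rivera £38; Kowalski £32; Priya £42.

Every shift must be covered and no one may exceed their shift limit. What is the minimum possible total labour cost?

Picking the cheapest available vet tech for each shift independently would cost £226, but that ignores the shift limits.
An optimal schedule: Feb 6→Espinoza+Priya, Feb 7→Espinoza, Feb 8→Rivera, Feb 9→Abara, Feb 10→Kowalski, Feb 11→Kowalski, Feb 12→Rivera+Priya, Feb 13→Abara.
Total: 24 + 42 + 24 + 38 + 22 + 32 + 32 + 38 + 42 + 22 = £316.

£316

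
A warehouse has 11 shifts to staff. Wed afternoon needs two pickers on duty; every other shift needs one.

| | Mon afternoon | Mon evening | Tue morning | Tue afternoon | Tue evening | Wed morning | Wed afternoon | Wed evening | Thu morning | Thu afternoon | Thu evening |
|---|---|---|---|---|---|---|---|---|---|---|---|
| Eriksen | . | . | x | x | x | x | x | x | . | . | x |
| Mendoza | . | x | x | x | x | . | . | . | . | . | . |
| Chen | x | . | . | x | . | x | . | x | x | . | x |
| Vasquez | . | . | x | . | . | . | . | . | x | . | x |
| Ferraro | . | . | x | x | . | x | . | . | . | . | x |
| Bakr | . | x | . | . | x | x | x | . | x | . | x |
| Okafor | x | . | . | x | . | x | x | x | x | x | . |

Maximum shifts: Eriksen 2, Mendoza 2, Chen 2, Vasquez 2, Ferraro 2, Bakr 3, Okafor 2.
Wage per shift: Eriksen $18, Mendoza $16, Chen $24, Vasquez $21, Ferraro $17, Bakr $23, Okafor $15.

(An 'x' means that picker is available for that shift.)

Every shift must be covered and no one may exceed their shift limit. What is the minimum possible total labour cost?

Thu afternoon can only be covered by Okafor, so that assignment is forced.
Picking the cheapest available picker for each shift independently would cost $188, but that ignores the shift limits.
An optimal schedule: Mon afternoon→Okafor, Mon evening→Mendoza, Tue morning→Ferraro, Tue afternoon→Ferraro, Tue evening→Mendoza, Wed morning→Bakr, Wed afternoon→Eriksen+Bakr, Wed evening→Eriksen, Thu morning→Vasquez, Thu afternoon→Okafor, Thu evening→Vasquez.
Total: 15 + 16 + 17 + 17 + 16 + 23 + 18 + 23 + 18 + 21 + 15 + 21 = $220.

$220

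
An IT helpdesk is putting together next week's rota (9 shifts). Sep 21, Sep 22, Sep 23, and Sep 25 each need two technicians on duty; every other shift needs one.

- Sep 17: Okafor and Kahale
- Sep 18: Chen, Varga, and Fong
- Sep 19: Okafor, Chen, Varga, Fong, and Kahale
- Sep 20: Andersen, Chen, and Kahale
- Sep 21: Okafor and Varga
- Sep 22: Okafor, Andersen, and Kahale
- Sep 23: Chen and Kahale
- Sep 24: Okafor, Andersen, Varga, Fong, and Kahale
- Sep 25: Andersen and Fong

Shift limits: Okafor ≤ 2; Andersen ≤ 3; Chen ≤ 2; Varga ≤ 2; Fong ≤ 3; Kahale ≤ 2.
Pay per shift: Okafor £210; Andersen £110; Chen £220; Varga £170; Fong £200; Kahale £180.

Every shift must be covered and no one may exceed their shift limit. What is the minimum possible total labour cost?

Sep 21 can only be covered by Okafor and Varga, so that assignment is forced.
Sep 23 can only be covered by Chen and Kahale, so that assignment is forced.
Sep 25 can only be covered by Andersen and Fong, so that assignment is forced.
Picking the cheapest available technician for each shift independently would cost £2120, but that ignores the shift limits.
An optimal schedule: Sep 17→Kahale, Sep 18→Varga, Sep 19→Fong, Sep 20→Andersen, Sep 21→Varga+Okafor, Sep 22→Andersen+Okafor, Sep 23→Kahale+Chen, Sep 24→Fong, Sep 25→Andersen+Fong.
Total: 180 + 170 + 200 + 110 + 170 + 210 + 110 + 210 + 180 + 220 + 200 + 110 + 200 = £2270.

£2270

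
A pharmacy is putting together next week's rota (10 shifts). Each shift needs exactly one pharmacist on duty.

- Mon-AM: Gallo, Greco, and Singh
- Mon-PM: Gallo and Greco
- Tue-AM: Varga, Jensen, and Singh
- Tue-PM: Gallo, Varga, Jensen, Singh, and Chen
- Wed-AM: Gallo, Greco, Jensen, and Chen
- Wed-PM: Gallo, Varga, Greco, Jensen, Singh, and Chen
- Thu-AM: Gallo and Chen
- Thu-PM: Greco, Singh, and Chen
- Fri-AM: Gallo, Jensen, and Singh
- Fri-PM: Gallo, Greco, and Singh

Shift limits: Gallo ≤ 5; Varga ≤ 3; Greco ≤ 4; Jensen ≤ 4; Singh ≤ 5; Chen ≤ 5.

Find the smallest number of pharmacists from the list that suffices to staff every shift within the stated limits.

2

10 slots to fill and no one can take more than 5, so at least ⌈10/5⌉ = 2 pharmacists are needed.
Gallo and Singh alone can cover everything: Mon-AM→Gallo, Mon-PM→Gallo, Tue-AM→Singh, Tue-PM→Gallo, Wed-AM→Gallo, Wed-PM→Singh, Thu-AM→Gallo, Thu-PM→Singh, Fri-AM→Singh, Fri-PM→Singh.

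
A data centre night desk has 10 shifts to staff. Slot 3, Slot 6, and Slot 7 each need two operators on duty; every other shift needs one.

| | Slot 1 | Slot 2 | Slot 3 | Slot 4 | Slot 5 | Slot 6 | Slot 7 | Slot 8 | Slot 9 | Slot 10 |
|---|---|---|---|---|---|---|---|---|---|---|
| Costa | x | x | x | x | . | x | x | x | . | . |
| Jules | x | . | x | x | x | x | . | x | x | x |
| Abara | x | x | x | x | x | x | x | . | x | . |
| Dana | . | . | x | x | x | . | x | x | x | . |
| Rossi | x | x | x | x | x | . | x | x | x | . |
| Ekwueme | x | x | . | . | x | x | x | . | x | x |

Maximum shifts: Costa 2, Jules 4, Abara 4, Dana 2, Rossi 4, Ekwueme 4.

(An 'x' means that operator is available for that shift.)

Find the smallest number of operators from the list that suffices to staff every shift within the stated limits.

13 slots to fill and no one can take more than 4, so at least ⌈13/4⌉ = 4 operators are needed.
Costa, Jules, Abara, and Rossi alone can cover everything: Slot 1→Abara, Slot 2→Costa, Slot 3→Abara+Rossi, Slot 4→Rossi, Slot 5→Jules, Slot 6→Costa+Jules, Slot 7→Abara+Rossi, Slot 8→Jules, Slot 9→Abara, Slot 10→Jules.

4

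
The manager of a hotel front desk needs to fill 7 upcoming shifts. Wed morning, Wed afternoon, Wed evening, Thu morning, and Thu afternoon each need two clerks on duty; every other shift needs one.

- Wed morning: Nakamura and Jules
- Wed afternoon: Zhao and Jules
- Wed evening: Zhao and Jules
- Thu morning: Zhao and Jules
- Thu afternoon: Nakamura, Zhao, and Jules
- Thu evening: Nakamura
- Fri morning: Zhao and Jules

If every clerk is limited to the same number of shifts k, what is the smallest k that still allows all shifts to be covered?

5

With 3 clerks and 12 worker-slots to fill, someone must work at least ⌈12/3⌉ = 4 shifts, so k ≥ 4.
k = 4 is infeasible (exhaustive check).
k = 5 works: Wed morning→Nakamura+Jules, Wed afternoon→Zhao+Jules, Wed evening→Zhao+Jules, Thu morning→Zhao+Jules, Thu afternoon→Nakamura+Zhao, Thu evening→Nakamura, Fri morning→Zhao.
Loads: Nakamura 3, Zhao 5, Jules 4 — all ≤ 5.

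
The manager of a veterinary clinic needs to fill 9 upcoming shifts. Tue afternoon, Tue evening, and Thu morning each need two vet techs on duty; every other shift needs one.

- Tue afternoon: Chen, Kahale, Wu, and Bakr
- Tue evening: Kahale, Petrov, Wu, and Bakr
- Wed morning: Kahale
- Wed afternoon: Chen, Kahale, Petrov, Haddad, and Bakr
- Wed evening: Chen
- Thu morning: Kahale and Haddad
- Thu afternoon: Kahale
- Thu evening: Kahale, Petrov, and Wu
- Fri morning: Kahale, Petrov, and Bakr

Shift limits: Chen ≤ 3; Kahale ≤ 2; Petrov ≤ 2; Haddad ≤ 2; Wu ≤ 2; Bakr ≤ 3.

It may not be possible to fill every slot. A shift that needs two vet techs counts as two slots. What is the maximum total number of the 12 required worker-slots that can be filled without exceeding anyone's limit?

11

Total capacity across all vet techs is 3+2+2+2+2+3 = 14, and 12 slots are needed, so at most 12 can be filled.
Shifts {Wed morning, Thu morning, Thu afternoon} need 4 slots but only Kahale and Haddad are available for them, supplying at most 3 — so at least 1 slot must go unfilled.
An assignment achieving 11: Tue afternoon→Chen+Wu, Tue evening→Wu+Bakr, Wed morning→Kahale, Wed afternoon→Chen, Wed evening→Chen, Thu morning→Haddad, Thu afternoon→Kahale, Thu evening→Petrov, Fri morning→Petrov.
Loads: Chen 3/3, Kahale 2/2, Petrov 2/2, Haddad 1/2, Wu 2/2, Bakr 1/3.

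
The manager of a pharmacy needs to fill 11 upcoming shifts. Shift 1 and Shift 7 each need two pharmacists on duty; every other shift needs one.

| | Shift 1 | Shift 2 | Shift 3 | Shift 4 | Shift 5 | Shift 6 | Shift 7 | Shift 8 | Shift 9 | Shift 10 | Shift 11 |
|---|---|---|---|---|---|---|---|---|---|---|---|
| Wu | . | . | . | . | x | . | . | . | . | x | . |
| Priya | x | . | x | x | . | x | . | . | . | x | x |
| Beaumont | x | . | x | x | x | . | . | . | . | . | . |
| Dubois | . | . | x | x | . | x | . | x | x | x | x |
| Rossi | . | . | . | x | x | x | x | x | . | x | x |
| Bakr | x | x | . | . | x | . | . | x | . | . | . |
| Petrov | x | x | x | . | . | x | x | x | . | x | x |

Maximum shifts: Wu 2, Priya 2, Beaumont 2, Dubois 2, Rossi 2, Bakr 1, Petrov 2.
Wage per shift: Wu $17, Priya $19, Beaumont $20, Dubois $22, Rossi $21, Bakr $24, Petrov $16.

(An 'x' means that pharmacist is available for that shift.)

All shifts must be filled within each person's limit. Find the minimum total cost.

Shift 7 can only be covered by Rossi and Petrov, so that assignment is forced.
Shift 9 can only be covered by Dubois, so that assignment is forced.
Picking the cheapest available pharmacist for each shift independently would cost $226, but that ignores the shift limits.
An optimal schedule: Shift 1→Beaumont+Petrov, Shift 2→Bakr, Shift 3→Priya, Shift 4→Beaumont, Shift 5→Wu, Shift 6→Priya, Shift 7→Rossi+Petrov, Shift 8→Dubois, Shift 9→Dubois, Shift 10→Wu, Shift 11→Rossi.
Total: 20 + 16 + 24 + 19 + 20 + 17 + 19 + 21 + 16 + 22 + 22 + 17 + 21 = $254.

$254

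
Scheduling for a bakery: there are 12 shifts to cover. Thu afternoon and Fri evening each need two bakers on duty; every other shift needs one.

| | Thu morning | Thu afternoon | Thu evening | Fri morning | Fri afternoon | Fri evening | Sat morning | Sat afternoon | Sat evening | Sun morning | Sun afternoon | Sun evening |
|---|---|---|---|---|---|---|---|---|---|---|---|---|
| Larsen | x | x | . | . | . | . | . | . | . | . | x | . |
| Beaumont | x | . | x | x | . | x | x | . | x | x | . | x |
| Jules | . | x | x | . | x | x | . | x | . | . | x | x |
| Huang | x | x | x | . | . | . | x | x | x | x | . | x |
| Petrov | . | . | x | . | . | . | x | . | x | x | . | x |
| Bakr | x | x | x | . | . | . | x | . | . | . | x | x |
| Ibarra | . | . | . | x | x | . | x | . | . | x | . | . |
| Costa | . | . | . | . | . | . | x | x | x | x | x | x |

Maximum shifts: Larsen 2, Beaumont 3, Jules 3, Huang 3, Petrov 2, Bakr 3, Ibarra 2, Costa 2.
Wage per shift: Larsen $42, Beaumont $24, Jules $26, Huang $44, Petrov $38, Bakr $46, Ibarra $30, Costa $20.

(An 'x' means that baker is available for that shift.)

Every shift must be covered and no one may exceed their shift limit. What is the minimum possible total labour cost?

Fri evening can only be covered by Beaumont and Jules, so that assignment is forced.
Picking the cheapest available baker for each shift independently would cost $336, but that ignores the shift limits.
An optimal schedule: Thu morning→Beaumont, Thu afternoon→Jules+Larsen, Thu evening→Petrov, Fri morning→Beaumont, Fri afternoon→Jules, Fri evening→Beaumont+Jules, Sat morning→Ibarra, Sat afternoon→Costa, Sat evening→Costa, Sun morning→Ibarra, Sun afternoon→Larsen, Sun evening→Petrov.
Total: 24 + 26 + 42 + 38 + 24 + 26 + 24 + 26 + 30 + 20 + 20 + 30 + 42 + 38 = $410.

$410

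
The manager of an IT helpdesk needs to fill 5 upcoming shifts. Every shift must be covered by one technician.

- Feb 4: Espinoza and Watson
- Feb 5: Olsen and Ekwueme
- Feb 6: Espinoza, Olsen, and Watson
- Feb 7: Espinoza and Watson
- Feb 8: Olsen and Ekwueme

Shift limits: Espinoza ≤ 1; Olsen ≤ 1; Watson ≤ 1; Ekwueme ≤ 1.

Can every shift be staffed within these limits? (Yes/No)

Shifts {Feb 4, Feb 5, Feb 6, Feb 7, Feb 8} need 5 worker-slots in total, but the technicians available for any of those shifts (Espinoza, Olsen, Watson, and Ekwueme) can supply at most 4 among them. So no valid schedule exists.

No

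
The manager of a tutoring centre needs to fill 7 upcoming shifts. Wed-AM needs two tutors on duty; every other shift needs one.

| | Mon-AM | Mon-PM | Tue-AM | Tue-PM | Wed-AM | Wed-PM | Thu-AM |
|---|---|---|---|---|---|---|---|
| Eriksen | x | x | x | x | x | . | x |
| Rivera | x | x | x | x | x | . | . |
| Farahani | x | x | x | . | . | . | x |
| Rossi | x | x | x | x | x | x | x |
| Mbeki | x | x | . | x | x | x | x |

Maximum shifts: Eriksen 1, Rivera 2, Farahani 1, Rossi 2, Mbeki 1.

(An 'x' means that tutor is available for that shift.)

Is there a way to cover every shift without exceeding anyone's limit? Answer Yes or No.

Total capacity is 1+2+1+2+1 = 7 but 8 worker-slots are needed — infeasible.

No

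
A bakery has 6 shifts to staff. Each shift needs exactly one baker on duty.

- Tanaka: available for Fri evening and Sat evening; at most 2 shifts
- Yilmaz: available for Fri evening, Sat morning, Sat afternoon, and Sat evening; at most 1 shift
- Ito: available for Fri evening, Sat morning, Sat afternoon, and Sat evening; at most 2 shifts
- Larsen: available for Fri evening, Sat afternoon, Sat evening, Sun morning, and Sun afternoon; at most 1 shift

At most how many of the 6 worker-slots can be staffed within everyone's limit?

5

Total capacity across all bakers is 2+1+2+1 = 6, and 6 slots are needed, so at most 6 can be filled.
Shifts {Sun morning, Sun afternoon} need 2 slots but only Larsen are available for them, supplying at most 1 — so at least 1 slot must go unfilled.
An assignment achieving 5: Fri evening→Tanaka, Sat morning→Yilmaz, Sat afternoon→Ito, Sat evening→Tanaka, Sun morning→Larsen.
Loads: Tanaka 2/2, Yilmaz 1/1, Ito 1/2, Larsen 1/1.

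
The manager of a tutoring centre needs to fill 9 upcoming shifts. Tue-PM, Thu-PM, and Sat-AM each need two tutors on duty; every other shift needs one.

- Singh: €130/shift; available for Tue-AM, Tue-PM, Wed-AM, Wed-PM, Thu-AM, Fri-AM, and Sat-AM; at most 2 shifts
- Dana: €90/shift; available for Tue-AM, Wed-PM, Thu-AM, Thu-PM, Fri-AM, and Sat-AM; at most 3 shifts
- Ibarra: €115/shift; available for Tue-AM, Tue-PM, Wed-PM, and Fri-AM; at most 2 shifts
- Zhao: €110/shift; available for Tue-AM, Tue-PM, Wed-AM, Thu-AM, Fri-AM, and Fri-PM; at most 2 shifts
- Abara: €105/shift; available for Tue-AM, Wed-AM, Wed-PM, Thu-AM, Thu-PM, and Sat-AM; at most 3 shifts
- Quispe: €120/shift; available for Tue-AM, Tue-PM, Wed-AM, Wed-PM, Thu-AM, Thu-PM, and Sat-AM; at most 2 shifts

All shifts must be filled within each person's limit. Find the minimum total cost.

€1275

Fri-PM can only be covered by Zhao, so that assignment is forced.
Picking the cheapest available tutor for each shift independently would cost €1190, but that ignores the shift limits.
An optimal schedule: Tue-AM→Ibarra, Tue-PM→Ibarra+Quispe, Wed-AM→Abara, Wed-PM→Dana, Thu-AM→Zhao, Thu-PM→Dana+Abara, Fri-AM→Dana, Fri-PM→Zhao, Sat-AM→Abara+Quispe.
Total: 115 + 115 + 120 + 105 + 90 + 110 + 90 + 105 + 90 + 110 + 105 + 120 = €1275.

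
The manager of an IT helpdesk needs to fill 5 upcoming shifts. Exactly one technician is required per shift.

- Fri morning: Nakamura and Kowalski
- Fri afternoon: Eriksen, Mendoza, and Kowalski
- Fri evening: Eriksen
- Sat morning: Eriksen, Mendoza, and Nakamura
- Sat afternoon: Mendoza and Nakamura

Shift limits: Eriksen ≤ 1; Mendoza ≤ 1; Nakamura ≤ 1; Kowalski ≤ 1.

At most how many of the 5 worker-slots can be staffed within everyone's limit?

4

Total capacity across all technicians is 1+1+1+1 = 4, and 5 slots are needed, so at most 4 can be filled.
An assignment achieving 4: Fri morning→Nakamura, Fri afternoon→Kowalski, Fri evening→Eriksen, Sat afternoon→Mendoza.
Loads: Eriksen 1/1, Mendoza 1/1, Nakamura 1/1, Kowalski 1/1.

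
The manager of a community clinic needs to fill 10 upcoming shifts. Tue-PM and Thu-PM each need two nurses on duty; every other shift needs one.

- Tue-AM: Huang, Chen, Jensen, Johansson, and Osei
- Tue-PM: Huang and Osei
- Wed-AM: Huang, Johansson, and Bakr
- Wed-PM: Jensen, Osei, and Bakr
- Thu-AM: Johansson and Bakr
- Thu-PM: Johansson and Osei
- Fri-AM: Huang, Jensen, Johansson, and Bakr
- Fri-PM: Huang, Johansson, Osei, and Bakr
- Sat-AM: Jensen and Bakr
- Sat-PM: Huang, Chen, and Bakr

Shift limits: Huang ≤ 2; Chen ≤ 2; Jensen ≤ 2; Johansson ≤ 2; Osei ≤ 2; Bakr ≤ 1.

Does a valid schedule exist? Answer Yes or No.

No

Total capacity is 2+2+2+2+2+1 = 11 but 12 worker-slots are needed — infeasible.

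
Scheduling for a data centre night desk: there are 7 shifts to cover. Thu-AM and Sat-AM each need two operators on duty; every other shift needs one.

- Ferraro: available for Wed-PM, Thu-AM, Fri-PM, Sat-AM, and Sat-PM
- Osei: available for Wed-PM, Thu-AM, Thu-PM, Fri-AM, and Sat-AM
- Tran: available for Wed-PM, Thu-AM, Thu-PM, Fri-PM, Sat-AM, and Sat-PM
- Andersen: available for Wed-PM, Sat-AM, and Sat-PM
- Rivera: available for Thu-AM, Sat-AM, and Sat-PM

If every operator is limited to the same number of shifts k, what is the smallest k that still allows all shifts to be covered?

2

With 5 operators and 9 worker-slots to fill, someone must work at least ⌈9/5⌉ = 2 shifts, so k ≥ 2.
k = 2 works: Wed-PM→Ferraro, Thu-AM→Tran+Rivera, Thu-PM→Osei, Fri-AM→Osei, Fri-PM→Ferraro, Sat-AM→Andersen+Rivera, Sat-PM→Tran.
Loads: Ferraro 2, Osei 2, Tran 2, Andersen 1, Rivera 2 — all ≤ 2.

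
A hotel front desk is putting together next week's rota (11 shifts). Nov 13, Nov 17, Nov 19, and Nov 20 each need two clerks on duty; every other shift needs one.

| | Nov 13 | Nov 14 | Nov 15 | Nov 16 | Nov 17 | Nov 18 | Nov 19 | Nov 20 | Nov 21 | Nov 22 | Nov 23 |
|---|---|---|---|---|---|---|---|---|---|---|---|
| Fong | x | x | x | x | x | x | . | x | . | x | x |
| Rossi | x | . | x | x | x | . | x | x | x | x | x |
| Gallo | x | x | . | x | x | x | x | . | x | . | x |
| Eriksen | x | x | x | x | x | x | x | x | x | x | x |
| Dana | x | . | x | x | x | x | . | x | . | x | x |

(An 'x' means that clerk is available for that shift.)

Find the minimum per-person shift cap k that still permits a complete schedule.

3

With 5 clerks and 15 worker-slots to fill, someone must work at least ⌈15/5⌉ = 3 shifts, so k ≥ 3.
k = 3 works: Nov 13→Eriksen+Dana, Nov 14→Fong, Nov 15→Fong, Nov 16→Gallo, Nov 17→Eriksen+Dana, Nov 18→Fong, Nov 19→Rossi+Gallo, Nov 20→Eriksen+Dana, Nov 21→Rossi, Nov 22→Rossi, Nov 23→Gallo.
Loads: Fong 3, Rossi 3, Gallo 3, Eriksen 3, Dana 3 — all ≤ 3.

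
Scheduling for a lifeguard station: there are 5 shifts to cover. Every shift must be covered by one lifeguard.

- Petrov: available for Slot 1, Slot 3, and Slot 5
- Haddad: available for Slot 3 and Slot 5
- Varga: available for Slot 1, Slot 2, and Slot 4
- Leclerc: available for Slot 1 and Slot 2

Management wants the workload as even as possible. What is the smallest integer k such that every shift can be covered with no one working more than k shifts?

With 4 lifeguards and 5 worker-slots to fill, someone must work at least ⌈5/4⌉ = 2 shifts, so k ≥ 2.
k = 2 works: Slot 1→Leclerc, Slot 2→Varga, Slot 3→Petrov, Slot 4→Varga, Slot 5→Petrov.
Loads: Petrov 2, Haddad 0, Varga 2, Leclerc 1 — all ≤ 2.

2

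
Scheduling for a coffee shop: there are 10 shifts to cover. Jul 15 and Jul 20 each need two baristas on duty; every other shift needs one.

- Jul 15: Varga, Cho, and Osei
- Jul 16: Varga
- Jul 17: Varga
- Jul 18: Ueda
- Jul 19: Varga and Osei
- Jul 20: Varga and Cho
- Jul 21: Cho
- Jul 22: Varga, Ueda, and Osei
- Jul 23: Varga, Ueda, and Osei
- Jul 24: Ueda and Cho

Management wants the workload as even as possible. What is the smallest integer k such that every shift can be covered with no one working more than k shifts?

With 4 baristas and 12 worker-slots to fill, someone must work at least ⌈12/4⌉ = 3 shifts, so k ≥ 3.
k = 3 works: Jul 15→Cho+Osei, Jul 16→Varga, Jul 17→Varga, Jul 18→Ueda, Jul 19→Osei, Jul 20→Varga+Cho, Jul 21→Cho, Jul 22→Ueda, Jul 23→Osei, Jul 24→Ueda.
Loads: Varga 3, Ueda 3, Cho 3, Osei 3 — all ≤ 3.

3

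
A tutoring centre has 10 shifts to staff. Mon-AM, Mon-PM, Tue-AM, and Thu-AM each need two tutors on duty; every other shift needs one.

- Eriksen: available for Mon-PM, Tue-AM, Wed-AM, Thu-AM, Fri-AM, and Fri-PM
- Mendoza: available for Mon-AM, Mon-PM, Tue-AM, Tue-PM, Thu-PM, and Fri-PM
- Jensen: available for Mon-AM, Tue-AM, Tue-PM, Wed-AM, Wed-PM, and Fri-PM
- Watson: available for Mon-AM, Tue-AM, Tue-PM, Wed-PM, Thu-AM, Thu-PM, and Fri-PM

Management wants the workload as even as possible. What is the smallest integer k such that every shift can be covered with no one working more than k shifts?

4

With 4 tutors and 14 worker-slots to fill, someone must work at least ⌈14/4⌉ = 4 shifts, so k ≥ 4.
k = 4 works: Mon-AM→Mendoza+Jensen, Mon-PM→Eriksen+Mendoza, Tue-AM→Jensen+Watson, Tue-PM→Mendoza, Wed-AM→Eriksen, Wed-PM→Jensen, Thu-AM→Eriksen+Watson, Thu-PM→Mendoza, Fri-AM→Eriksen, Fri-PM→Jensen.
Loads: Eriksen 4, Mendoza 4, Jensen 4, Watson 2 — all ≤ 4.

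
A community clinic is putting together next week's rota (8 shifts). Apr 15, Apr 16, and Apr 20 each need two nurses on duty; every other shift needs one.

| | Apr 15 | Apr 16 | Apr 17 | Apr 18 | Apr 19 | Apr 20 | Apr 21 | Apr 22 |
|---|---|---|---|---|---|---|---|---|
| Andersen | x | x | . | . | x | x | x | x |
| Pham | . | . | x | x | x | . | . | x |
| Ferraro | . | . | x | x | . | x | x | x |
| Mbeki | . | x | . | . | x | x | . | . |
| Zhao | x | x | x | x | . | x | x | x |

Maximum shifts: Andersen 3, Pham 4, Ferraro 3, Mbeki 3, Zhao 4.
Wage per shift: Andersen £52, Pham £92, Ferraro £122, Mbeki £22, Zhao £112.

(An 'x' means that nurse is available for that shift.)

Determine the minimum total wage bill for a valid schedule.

£722

Apr 15 can only be covered by Andersen and Zhao, so that assignment is forced.
Picking the cheapest available nurse for each shift independently would cost £622, but that ignores the shift limits.
An optimal schedule: Apr 15→Andersen+Zhao, Apr 16→Mbeki+Andersen, Apr 17→Pham, Apr 18→Pham, Apr 19→Mbeki, Apr 20→Mbeki+Zhao, Apr 21→Andersen, Apr 22→Pham.
Total: 52 + 112 + 22 + 52 + 92 + 92 + 22 + 22 + 112 + 52 + 92 = £722.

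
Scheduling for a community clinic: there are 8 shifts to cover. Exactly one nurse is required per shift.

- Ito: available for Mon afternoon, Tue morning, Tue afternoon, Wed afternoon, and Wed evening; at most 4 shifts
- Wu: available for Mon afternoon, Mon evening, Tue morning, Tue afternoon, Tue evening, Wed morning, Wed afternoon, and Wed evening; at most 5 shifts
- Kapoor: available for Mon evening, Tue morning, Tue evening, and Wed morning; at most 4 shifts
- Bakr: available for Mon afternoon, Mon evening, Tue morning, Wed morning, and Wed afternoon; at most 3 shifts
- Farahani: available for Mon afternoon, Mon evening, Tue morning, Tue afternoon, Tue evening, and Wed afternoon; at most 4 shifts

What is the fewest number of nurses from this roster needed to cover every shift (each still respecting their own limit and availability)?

8 slots to fill and no one can take more than 5, so at least ⌈8/5⌉ = 2 nurses are needed.
Ito and Wu alone can cover everything: Mon afternoon→Ito, Mon evening→Wu, Tue morning→Ito, Tue afternoon→Ito, Tue evening→Wu, Wed morning→Wu, Wed afternoon→Ito, Wed evening→Wu.

2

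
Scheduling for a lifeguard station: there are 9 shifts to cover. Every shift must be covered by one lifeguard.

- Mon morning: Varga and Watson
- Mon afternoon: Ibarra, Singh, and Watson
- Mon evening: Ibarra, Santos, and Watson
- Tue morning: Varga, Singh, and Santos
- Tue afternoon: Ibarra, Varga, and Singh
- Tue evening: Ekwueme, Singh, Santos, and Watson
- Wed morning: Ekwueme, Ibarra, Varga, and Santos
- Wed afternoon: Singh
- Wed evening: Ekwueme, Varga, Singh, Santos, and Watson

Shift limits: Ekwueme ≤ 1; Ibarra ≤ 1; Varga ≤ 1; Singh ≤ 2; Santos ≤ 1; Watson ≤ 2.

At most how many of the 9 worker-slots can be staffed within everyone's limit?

Total capacity across all lifeguards is 1+1+1+2+1+2 = 8, and 9 slots are needed, so at most 8 can be filled.
An assignment achieving 8: Mon morning→Varga, Mon afternoon→Ibarra, Mon evening→Santos, Tue morning→Singh, Tue evening→Watson, Wed morning→Ekwueme, Wed afternoon→Singh, Wed evening→Watson.
Loads: Ekwueme 1/1, Ibarra 1/1, Varga 1/1, Singh 2/2, Santos 1/1, Watson 2/2.

8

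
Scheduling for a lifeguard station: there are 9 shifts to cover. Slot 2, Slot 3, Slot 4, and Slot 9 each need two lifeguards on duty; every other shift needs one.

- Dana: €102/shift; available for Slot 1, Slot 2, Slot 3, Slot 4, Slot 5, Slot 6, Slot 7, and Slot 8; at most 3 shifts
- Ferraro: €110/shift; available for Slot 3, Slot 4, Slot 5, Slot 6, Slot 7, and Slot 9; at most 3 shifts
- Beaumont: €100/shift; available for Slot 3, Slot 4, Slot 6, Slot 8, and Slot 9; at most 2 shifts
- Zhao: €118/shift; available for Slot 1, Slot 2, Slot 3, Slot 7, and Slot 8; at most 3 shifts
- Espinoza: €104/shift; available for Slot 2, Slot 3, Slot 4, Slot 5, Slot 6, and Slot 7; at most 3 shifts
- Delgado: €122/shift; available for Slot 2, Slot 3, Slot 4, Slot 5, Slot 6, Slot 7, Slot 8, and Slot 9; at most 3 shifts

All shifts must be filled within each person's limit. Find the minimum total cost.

Picking the cheapest available lifeguard for each shift independently would cost €1326, but that ignores the shift limits.
An optimal schedule: Slot 1→Dana, Slot 2→Zhao+Espinoza, Slot 3→Zhao+Espinoza, Slot 4→Beaumont+Espinoza, Slot 5→Dana, Slot 6→Ferraro, Slot 7→Ferraro, Slot 8→Dana, Slot 9→Ferraro+Beaumont.
Total: 102 + 118 + 104 + 118 + 104 + 100 + 104 + 102 + 110 + 110 + 102 + 110 + 100 = €1384.

€1384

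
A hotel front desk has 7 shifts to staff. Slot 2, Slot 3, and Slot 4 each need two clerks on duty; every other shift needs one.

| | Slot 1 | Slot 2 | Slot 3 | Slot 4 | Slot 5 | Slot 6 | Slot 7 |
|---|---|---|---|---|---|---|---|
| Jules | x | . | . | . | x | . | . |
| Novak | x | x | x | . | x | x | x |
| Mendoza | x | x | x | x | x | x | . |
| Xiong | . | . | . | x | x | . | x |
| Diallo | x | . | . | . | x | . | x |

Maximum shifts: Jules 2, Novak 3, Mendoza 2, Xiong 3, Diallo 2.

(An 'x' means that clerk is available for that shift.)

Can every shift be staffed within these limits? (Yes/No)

Total capacity is 12 and 10 slots are needed, so capacity alone doesn't rule it out.
Shifts {Slot 2, Slot 3, Slot 4} need 6 worker-slots in total, but the clerks available for any of those shifts (Novak, Mendoza, and Xiong) can supply at most 5 among them. So no valid schedule exists.

No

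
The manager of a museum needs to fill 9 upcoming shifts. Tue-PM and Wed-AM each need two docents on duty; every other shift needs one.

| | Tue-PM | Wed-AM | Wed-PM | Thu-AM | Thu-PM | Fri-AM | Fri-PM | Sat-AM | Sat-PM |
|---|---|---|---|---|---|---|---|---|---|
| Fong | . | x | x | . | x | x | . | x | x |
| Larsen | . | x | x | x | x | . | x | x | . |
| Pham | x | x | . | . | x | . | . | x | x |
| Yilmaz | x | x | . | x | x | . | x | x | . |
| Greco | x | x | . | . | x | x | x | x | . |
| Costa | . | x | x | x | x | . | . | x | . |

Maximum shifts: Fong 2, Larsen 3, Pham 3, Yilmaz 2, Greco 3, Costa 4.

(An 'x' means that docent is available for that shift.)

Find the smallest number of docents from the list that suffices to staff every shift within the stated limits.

11 slots to fill and no one can take more than 4, so at least ⌈11/4⌉ = 3 docents are needed.
Any 3 docents together have capacity at most 4+3+3 = 10 < 11 slots, so 3 can never suffice.
Fong, Larsen, Pham, and Greco alone can cover everything: Tue-PM→Pham+Greco, Wed-AM→Pham+Greco, Wed-PM→Fong, Thu-AM→Larsen, Thu-PM→Larsen, Fri-AM→Fong, Fri-PM→Larsen, Sat-AM→Greco, Sat-PM→Pham.

4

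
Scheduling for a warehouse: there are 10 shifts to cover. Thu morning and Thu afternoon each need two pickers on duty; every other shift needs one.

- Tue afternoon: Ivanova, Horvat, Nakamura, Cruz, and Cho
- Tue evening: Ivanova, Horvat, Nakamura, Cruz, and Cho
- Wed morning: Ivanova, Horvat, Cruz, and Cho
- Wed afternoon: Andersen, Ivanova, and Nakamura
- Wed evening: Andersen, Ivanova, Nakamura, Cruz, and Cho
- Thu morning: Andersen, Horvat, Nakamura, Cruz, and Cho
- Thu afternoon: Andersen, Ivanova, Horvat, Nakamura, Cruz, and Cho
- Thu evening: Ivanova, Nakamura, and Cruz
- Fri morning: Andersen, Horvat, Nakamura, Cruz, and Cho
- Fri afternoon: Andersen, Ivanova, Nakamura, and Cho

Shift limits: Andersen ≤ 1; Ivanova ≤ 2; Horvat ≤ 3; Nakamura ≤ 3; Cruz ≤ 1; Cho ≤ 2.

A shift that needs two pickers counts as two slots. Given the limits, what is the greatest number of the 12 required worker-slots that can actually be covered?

12

Total capacity across all pickers is 1+2+3+3+1+2 = 12, and 12 slots are needed, so at most 12 can be filled.
An assignment achieving 12: Tue afternoon→Horvat, Tue evening→Horvat, Wed morning→Ivanova, Wed afternoon→Andersen, Wed evening→Nakamura, Thu morning→Horvat+Nakamura, Thu afternoon→Cruz+Cho, Thu evening→Ivanova, Fri morning→Cho, Fri afternoon→Nakamura.
Loads: Andersen 1/1, Ivanova 2/2, Horvat 3/3, Nakamura 3/3, Cruz 1/1, Cho 2/2.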